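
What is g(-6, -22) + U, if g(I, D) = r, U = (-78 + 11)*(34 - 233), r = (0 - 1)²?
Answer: 13334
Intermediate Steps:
r = 1 (r = (-1)² = 1)
U = 13333 (U = -67*(-199) = 13333)
g(I, D) = 1
g(-6, -22) + U = 1 + 13333 = 13334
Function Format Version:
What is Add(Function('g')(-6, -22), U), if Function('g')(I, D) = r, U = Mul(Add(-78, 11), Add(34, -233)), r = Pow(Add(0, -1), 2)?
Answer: 13334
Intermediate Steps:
r = 1 (r = Pow(-1, 2) = 1)
U = 13333 (U = Mul(-67, -199) = 13333)
Function('g')(I, D) = 1
Add(Function('g')(-6, -22), U) = Add(1, 13333) = 13334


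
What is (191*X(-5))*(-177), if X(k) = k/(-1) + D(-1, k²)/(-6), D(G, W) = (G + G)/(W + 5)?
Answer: -5082319/30 ≈ -1.6941e+5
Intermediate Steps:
D(G, W) = 2*G/(5 + W) (D(G, W) = (2*G)/(5 + W) = 2*G/(5 + W))
X(k) = -k + 1/(3*(5 + k²)) (X(k) = k/(-1) + (2*(-1)/(5 + k²))/(-6) = k*(-1) - 2/(5 + k²)*(-⅙) = -k + 1/(3*(5 + k²)))
(191*X(-5))*(-177) = (191*((⅓ - 1*(-5)*(5 + (-5)²))/(5 + (-5)²)))*(-177) = (191*((⅓ - 1*(-5)*(5 + 25))/(5 + 25)))*(-177) = (191*((⅓ - 1*(-5)*30)/30))*(-177) = (191*((⅓ + 150)/30))*(-177) = (191*((1/30)*(451/3)))*(-177) = (191*(451/90))*(-177) = (86141/90)*(-177) = -5082319/30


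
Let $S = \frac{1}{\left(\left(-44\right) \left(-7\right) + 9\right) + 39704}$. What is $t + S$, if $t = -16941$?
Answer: $- \frac{677995760}{40021} \approx -16941.0$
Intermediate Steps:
$S = \frac{1}{40021}$ ($S = \frac{1}{\left(308 + 9\right) + 39704} = \frac{1}{317 + 39704} = \frac{1}{40021} \approx 2.4987 \cdot 10^{-5}$)
$t + S = -16941 + \frac{1}{40021} = - \frac{677995760}{40021}$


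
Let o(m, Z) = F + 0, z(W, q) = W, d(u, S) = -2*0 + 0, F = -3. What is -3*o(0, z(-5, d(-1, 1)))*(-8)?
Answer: -72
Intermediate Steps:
d(u, S) = 0 (d(u, S) = 0 + 0 = 0)
o(m, Z) = -3 (o(m, Z) = -3 + 0 = -3)
-3*o(0, z(-5, d(-1, 1)))*(-8) = -3*(-3)*(-8) = 9*(-8) = -72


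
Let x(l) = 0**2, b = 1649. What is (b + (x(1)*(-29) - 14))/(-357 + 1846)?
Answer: 1635/1489 ≈ 1.0981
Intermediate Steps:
x(l) = 0
(b + (x(1)*(-29) - 14))/(-357 + 1846) = (1649 + (0*(-29) - 14))/(-357 + 1846) = (1649 + (0 - 14))/1489 = (1649 - 14)*(1/1489) = 1635*(1/1489) = 1635/1489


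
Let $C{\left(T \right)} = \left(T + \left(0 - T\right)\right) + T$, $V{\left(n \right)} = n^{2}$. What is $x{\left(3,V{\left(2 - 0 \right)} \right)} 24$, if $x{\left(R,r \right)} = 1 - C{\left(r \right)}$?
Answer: $-72$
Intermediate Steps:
$C{\left(T \right)} = T$ ($C{\left(T \right)} = \left(T - T\right) + T = 0 + T = T$)
$x{\left(R,r \right)} = 1 - r$
$x{\left(3,V{\left(2 - 0 \right)} \right)} 24 = \left(1 - \left(2 - 0\right)^{2}\right) 24 = \left(1 - \left(2 + 0\right)^{2}\right) 24 = \left(1 - 2^{2}\right) 24 = \left(1 - 4\right) 24 = \left(-3\right) 24 = -72$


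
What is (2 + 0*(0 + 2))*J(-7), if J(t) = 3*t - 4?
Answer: -50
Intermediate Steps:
J(t) = -4 + 3*t
(2 + 0*(0 + 2))*J(-7) = (2 + 0*(0 + 2))*(-4 + 3*(-7)) = (2 + 0*2)*(-4 - 21) = (2 + 0)*(-25) = 2*(-25) = -50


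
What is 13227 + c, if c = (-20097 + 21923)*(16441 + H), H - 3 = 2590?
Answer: 34769311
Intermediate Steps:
H = 2593 (H = 3 + 2590 = 2593)
c = 34756084 (c = (-20097 + 21923)*(16441 + 2593) = 1826*19034 = 34756084)
13227 + c = 13227 + 34756084 = 34769311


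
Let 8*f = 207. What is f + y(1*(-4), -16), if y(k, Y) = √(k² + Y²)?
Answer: 207/8 + 4*√17 ≈ 42.367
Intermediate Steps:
f = 207/8 (f = (⅛)*207 = 207/8 ≈ 25.875)
y(k, Y) = √(Y² + k²)
f + y(1*(-4), -16) = 207/8 + √((-16)² + (1*(-4))²) = 207/8 + √(256 + (-4)²) = 207/8 + √(256 + 16) = 207/8 + √272 = 207/8 + 4*√17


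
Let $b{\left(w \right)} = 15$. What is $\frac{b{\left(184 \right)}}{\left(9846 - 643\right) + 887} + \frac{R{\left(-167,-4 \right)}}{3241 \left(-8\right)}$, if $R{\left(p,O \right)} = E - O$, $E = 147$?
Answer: $- \frac{113467}{26161352} \approx -0.0043372$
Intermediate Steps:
$R{\left(p,O \right)} = 147 - O$
$\frac{b{\left(184 \right)}}{\left(9846 - 643\right) + 887} + \frac{R{\left(-167,-4 \right)}}{3241 \left(-8\right)} = \frac{15}{\left(9846 - 643\right) + 887} + \frac{147 - -4}{3241 \left(-8\right)} = \frac{15}{9203 + 887} + \frac{147 + 4}{-25928} = \frac{15}{10090} + 151 \left(- \frac{1}{25928}\right) = 15 \cdot \frac{1}{10090} - \frac{151}{25928} = \frac{3}{2018} - \frac{151}{25928} = - \frac{113467}{26161352}$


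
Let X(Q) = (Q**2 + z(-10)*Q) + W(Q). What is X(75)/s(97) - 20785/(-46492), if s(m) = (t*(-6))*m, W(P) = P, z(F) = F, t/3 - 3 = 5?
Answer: 835965/9019448 ≈ 0.092685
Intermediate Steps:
t = 24 (t = 9 + 3*5 = 9 + 15 = 24)
X(Q) = Q**2 - 9*Q (X(Q) = (Q**2 - 10*Q) + Q = Q**2 - 9*Q)
s(m) = -144*m (s(m) = (24*(-6))*m = -144*m)
X(75)/s(97) - 20785/(-46492) = (75*(-9 + 75))/((-144*97)) - 20785/(-46492) = (75*66)/(-13968) - 20785*(-1/46492) = 4950*(-1/13968) + 20785/46492 = -275/776 + 20785/46492 = 835965/9019448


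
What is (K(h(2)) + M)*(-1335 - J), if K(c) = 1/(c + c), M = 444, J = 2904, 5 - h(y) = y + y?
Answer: -3768471/2 ≈ -1.8842e+6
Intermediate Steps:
h(y) = 5 - 2*y (h(y) = 5 - (y + y) = 5 - 2*y)
K(c) = 1/(2*c)
(K(h(2)) + M)*(-1335 - J) = (1/(2*(5 - 2*2)) + 444)*(-1335 - 1*2904) = (1/(2*(5 - 4)) + 444)*(-1335 - 2904) = ((½)/1 + 444)*(-4239) = ((½)*1 + 444)*(-4239) = (½ + 444)*(-4239) = (889/2)*(-4239) = -3768471/2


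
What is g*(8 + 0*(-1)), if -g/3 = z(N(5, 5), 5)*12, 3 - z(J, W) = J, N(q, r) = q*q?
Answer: 6336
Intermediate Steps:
N(q, r) = q²
z(J, W) = 3 - J
g = 792 (g = -3*(3 - 1*5²)*12 = -3*(3 - 1*25)*12 = -3*(3 - 25)*12 = -(-66)*12 = -3*(-264) = 792)
g*(8 + 0*(-1)) = 792*(8 + 0*(-1)) = 792*(8 + 0) = 792*8 = 6336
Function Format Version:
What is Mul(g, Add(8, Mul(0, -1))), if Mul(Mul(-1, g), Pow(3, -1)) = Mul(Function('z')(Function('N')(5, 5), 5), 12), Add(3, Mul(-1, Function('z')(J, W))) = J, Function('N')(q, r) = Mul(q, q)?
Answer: 6336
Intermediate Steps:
Function('N')(q, r) = Pow(q, 2)
Function('z')(J, W) = Add(3, Mul(-1, J))
g = 792 (g = Mul(-3, Mul(Add(3, Mul(-1, Pow(5, 2))), 12)) = Mul(-3, Mul(Add(3, Mul(-1, 25)), 12)) = Mul(-3, Mul(Add(3, -25), 12)) = Mul(-3, Mul(-22, 12)) = Mul(-3, -264) = 792)
Mul(g, Add(8, Mul(0, -1))) = Mul(792, Add(8, Mul(0, -1))) = Mul(792, Add(8, 0)) = Mul(792, 8) = 6336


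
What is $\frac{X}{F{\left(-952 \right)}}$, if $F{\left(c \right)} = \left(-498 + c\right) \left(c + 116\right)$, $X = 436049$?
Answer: $\frac{436049}{1212200} \approx 0.35972$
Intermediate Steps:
$F{\left(c \right)} = \left(-498 + c\right) \left(116 + c\right)$
$\frac{X}{F{\left(-952 \right)}} = \frac{436049}{-57768 + \left(-952\right)^{2} - -363664} = \frac{436049}{-57768 + 906304 + 363664} = \frac{436049}{1212200}$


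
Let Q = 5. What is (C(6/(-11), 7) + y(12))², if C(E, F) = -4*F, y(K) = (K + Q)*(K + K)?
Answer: 144400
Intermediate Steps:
y(K) = 2*K*(5 + K) (y(K) = (K + 5)*(K + K) = (5 + K)*(2*K) = 2*K*(5 + K))
(C(6/(-11), 7) + y(12))² = (-4*7 + 2*12*(5 + 12))² = (-28 + 2*12*17)² = (-28 + 408)² = 380² = 144400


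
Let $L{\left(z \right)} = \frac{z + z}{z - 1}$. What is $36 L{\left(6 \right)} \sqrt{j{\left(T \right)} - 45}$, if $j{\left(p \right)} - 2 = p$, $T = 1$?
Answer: $\frac{432 i \sqrt{42}}{5} \approx 559.94 i$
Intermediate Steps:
$j{\left(p \right)} = 2 + p$
$L{\left(z \right)} = \frac{2 z}{-1 + z}$
$36 L{\left(6 \right)} \sqrt{j{\left(T \right)} - 45} = 36 \cdot 2 \cdot 6 \frac{1}{-1 + 6} \sqrt{\left(2 + 1\right) - 45} = 36 \cdot 2 \cdot 6 \cdot \frac{1}{5} \sqrt{3 - 45} = 36 \cdot 2 \cdot 6 \cdot \frac{1}{5} \sqrt{-42} = 36 \cdot \frac{12}{5} i \sqrt{42} = \frac{432 i \sqrt{42}}{5}$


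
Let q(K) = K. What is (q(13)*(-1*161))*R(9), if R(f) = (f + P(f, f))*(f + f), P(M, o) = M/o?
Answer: -376740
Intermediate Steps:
R(f) = 2*f*(1 + f) (R(f) = (f + f/f)*(f + f) = (f + 1)*(2*f) = (1 + f)*(2*f) = 2*f*(1 + f))
(q(13)*(-1*161))*R(9) = (13*(-1*161))*(2*9*(1 + 9)) = (13*(-161))*(2*9*10) = -2093*180 = -376740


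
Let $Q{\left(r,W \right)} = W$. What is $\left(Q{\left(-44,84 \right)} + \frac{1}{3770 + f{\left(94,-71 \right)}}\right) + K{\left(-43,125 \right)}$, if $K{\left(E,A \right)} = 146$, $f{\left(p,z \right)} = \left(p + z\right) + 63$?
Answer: $\frac{886881}{3856} \approx 230.0$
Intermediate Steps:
$f{\left(p,z \right)} = 63 + p + z$
$\left(Q{\left(-44,84 \right)} + \frac{1}{3770 + f{\left(94,-71 \right)}}\right) + K{\left(-43,125 \right)} = \left(84 + \frac{1}{3770 + \left(63 + 94 - 71\right)}\right) + 146 = \left(84 + \frac{1}{3770 + 86}\right) + 146 = \left(84 + \frac{1}{3856}\right) + 146 = \frac{323905}{3856} + 146 = \frac{886881}{3856}$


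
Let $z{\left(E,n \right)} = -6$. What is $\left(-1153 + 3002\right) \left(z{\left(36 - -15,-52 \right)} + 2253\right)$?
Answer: $4154703$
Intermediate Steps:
$\left(-1153 + 3002\right) \left(z{\left(36 - -15,-52 \right)} + 2253\right) = \left(-1153 + 3002\right) \left(-6 + 2253\right) = 1849 \cdot 2247 = 4154703$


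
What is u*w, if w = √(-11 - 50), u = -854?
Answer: -854*I*√61 ≈ -6670.0*I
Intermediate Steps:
w = I*√61 (w = √(-61) = I*√61 ≈ 7.8102*I)
u*w = -854*I*√61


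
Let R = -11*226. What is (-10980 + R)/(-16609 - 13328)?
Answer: 13466/29937 ≈ 0.44981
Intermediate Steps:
R = -2486
(-10980 + R)/(-16609 - 13328) = (-10980 - 2486)/(-16609 - 13328) = -13466/(-29937) = -13466*(-1/29937) = 13466/29937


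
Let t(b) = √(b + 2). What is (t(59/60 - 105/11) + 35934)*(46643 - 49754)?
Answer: -111790674 - 1037*I*√714615/110 ≈ -1.1179e+8 - 7969.3*I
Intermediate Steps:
t(b) = √(2 + b)
(t(59/60 - 105/11) + 35934)*(46643 - 49754) = (√(2 + (59/60 - 105/11)) + 35934)*(46643 - 49754) = (√(2 + (59*(1/60) - 105*1/11)) + 35934)*(-3111) = (√(2 + (59/60 - 105/11)) + 35934)*(-3111) = (√(2 - 5651/660) + 35934)*(-3111) = (√(-4331/660) + 35934)*(-3111) = (I*√714615/330 + 35934)*(-3111) = (35934 + I*√714615/330)*(-3111) = -111790674 - 1037*I*√714615/110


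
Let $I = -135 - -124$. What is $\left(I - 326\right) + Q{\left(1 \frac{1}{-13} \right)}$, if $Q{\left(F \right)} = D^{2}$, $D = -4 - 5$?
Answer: $-256$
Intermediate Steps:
$D = -9$
$Q{\left(F \right)} = 81$ ($Q{\left(F \right)} = \left(-9\right)^{2} = 81$)
$I = -11$ ($I = -135 + 124 = -11$)
$\left(I - 326\right) + Q{\left(1 \frac{1}{-13} \right)} = \left(-11 - 326\right) + 81 = -337 + 81 = -256$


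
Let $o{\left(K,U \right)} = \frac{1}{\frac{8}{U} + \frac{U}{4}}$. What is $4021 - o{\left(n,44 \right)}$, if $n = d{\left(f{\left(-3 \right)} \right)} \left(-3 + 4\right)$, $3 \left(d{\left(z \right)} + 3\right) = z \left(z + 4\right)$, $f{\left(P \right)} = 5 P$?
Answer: $\frac{494572}{123} \approx 4020.9$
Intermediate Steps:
$d{\left(z \right)} = -3 + \frac{z \left(4 + z\right)}{3}$ ($d{\left(z \right)} = -3 + \frac{z \left(z + 4\right)}{3} = -3 + \frac{z \left(4 + z\right)}{3}$)
$n = 52$ ($n = \left(-3 + \frac{\left(5 \left(-3\right)\right)^{2}}{3} + \frac{4 \cdot 5 \left(-3\right)}{3}\right) \left(-3 + 4\right) = \left(-3 + \frac{\left(-15\right)^{2}}{3} + \frac{4}{3} \left(-15\right)\right) 1 = \left(-3 + \frac{1}{3} \cdot 225 - 20\right) 1 = \left(-3 + 75 - 20\right) 1 = 52 \cdot 1 = 52$)
$o{\left(K,U \right)} = \frac{1}{\frac{8}{U} + \frac{U}{4}}$ ($o{\left(K,U \right)} = \frac{1}{\frac{8}{U} + U \frac{1}{4}} = \frac{1}{\frac{8}{U} + \frac{U}{4}}$)
$4021 - o{\left(n,44 \right)} = 4021 - 4 \cdot 44 \frac{1}{32 + 44^{2}} = 4021 - 4 \cdot 44 \frac{1}{32 + 1936} = 4021 - 4 \cdot 44 \cdot \frac{1}{1968} = 4021 - \frac{11}{123} = \frac{494572}{123}$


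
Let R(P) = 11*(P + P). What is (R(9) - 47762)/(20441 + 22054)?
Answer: -47564/42495 ≈ -1.1193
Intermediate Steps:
R(P) = 22*P (R(P) = 11*(2*P) = 22*P)
(R(9) - 47762)/(20441 + 22054) = (22*9 - 47762)/(20441 + 22054) = (198 - 47762)/42495 = -47564*1/42495 = -47564/42495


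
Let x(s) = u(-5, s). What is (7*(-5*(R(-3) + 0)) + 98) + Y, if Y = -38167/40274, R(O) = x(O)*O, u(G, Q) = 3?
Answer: 16594995/40274 ≈ 412.05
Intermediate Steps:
x(s) = 3
R(O) = 3*O
Y = -38167/40274 (Y = -38167*1/40274 = -38167/40274 ≈ -0.94768)
(7*(-5*(R(-3) + 0)) + 98) + Y = (7*(-5*(3*(-3) + 0)) + 98) - 38167/40274 = (7*(-5*(-9 + 0)) + 98) - 38167/40274 = (7*(-5*(-9)) + 98) - 38167/40274 = (7*45 + 98) - 38167/40274 = (315 + 98) - 38167/40274 = 413 - 38167/40274 = 16594995/40274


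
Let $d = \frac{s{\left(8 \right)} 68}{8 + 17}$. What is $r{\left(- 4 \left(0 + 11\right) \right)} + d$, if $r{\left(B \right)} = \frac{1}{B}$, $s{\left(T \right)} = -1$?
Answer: $- \frac{3017}{1100} \approx -2.7427$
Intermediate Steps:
$d = - \frac{68}{25}$ ($d = \frac{\left(-1\right) 68}{8 + 17} = - \frac{68}{25} \approx -2.72$)
$r{\left(- 4 \left(0 + 11\right) \right)} + d = \frac{1}{\left(-4\right) \left(0 + 11\right)} - \frac{68}{25} = \frac{1}{\left(-4\right) 11} - \frac{68}{25} = \frac{1}{-44} - \frac{68}{25} = - \frac{1}{44} - \frac{68}{25} = - \frac{3017}{1100}$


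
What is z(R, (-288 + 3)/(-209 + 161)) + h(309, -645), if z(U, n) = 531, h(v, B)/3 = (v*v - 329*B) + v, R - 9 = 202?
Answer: 924516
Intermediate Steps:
R = 211 (R = 9 + 202 = 211)
h(v, B) = -987*B + 3*v + 3*v² (h(v, B) = 3*((v*v - 329*B) + v) = 3*((v² - 329*B) + v) = 3*(v + v² - 329*B) = -987*B + 3*v + 3*v²)
z(R, (-288 + 3)/(-209 + 161)) + h(309, -645) = 531 + (-987*(-645) + 3*309 + 3*309²) = 531 + (636615 + 927 + 3*95481) = 531 + (636615 + 927 + 286443) = 531 + 923985 = 924516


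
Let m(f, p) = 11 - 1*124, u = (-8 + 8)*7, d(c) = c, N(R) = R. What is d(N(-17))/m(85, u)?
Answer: 17/113 ≈ 0.15044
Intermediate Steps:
u = 0 (u = 0*7 = 0)
m(f, p) = -113 (m(f, p) = 11 - 124 = -113)
d(N(-17))/m(85, u) = -17/(-113) = -17*(-1/113) = 17/113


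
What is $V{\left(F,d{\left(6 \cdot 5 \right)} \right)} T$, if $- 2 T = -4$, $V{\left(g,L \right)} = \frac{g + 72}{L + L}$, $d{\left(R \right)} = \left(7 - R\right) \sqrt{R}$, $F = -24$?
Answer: $- \frac{8 \sqrt{30}}{115} \approx -0.38102$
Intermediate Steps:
$d{\left(R \right)} = \sqrt{R} \left(7 - R\right)$
$V{\left(g,L \right)} = \frac{72 + g}{2 L}$
$T = 2$ ($T = \left(- \frac{1}{2}\right) \left(-4\right) = 2$)
$V{\left(F,d{\left(6 \cdot 5 \right)} \right)} T = \frac{72 - 24}{2 \sqrt{6 \cdot 5} \left(7 - 6 \cdot 5\right)} 2 = \frac{1}{2} \frac{1}{\sqrt{30} \left(7 - 30\right)} 48 \cdot 2 = \frac{1}{2} \frac{1}{\sqrt{30} \left(-23\right)} 48 \cdot 2 = \frac{1}{2} \frac{1}{\left(-23\right) \sqrt{30}} \cdot 48 \cdot 2 = \frac{1}{2} \left(- \frac{\sqrt{30}}{690}\right) 48 \cdot 2 = - \frac{4 \sqrt{30}}{115} \cdot 2 = - \frac{8 \sqrt{30}}{115}$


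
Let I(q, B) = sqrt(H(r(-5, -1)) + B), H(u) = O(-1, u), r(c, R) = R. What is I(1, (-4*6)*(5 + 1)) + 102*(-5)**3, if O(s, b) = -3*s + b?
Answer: -12750 + I*sqrt(142) ≈ -12750.0 + 11.916*I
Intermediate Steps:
O(s, b) = b - 3*s
H(u) = 3 + u (H(u) = u - 3*(-1) = u + 3 = 3 + u)
I(q, B) = sqrt(2 + B) (I(q, B) = sqrt((3 - 1) + B) = sqrt(2 + B))
I(1, (-4*6)*(5 + 1)) + 102*(-5)**3 = sqrt(2 + (-4*6)*(5 + 1)) + 102*(-5)**3 = sqrt(2 - 24*6) + 102*(-125) = sqrt(2 - 144) - 12750 = sqrt(-142) - 12750 = I*sqrt(142) - 12750 = -12750 + I*sqrt(142)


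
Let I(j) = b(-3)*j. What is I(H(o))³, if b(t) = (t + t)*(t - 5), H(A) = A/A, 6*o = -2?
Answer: 110592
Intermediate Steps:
o = -⅓ (o = (⅙)*(-2) = -⅓ ≈ -0.33333)
H(A) = 1
b(t) = 2*t*(-5 + t) (b(t) = (2*t)*(-5 + t) = 2*t*(-5 + t))
I(j) = 48*j (I(j) = (2*(-3)*(-5 - 3))*j = (2*(-3)*(-8))*j = 48*j)
I(H(o))³ = (48*1)³ = 48³ = 110592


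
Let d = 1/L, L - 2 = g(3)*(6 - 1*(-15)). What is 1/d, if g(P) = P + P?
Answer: 128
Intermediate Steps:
g(P) = 2*P
L = 128 (L = 2 + (2*3)*(6 - 1*(-15)) = 2 + 6*(6 + 15) = 2 + 6*21 = 2 + 126 = 128)
d = 1/128 ≈ 0.0078125
1/d = 1/(1/128) = 128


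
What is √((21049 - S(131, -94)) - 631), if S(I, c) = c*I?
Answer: 14*√167 ≈ 180.92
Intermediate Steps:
S(I, c) = I*c
√((21049 - S(131, -94)) - 631) = √((21049 - 131*(-94)) - 631) = √((21049 - 1*(-12314)) - 631) = √((21049 + 12314) - 631) = √(33363 - 631) = √32732 = 14*√167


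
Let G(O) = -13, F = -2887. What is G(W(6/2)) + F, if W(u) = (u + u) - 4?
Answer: -2900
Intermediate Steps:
W(u) = -4 + 2*u (W(u) = 2*u - 4 = -4 + 2*u)
G(W(6/2)) + F = -13 - 2887 = -2900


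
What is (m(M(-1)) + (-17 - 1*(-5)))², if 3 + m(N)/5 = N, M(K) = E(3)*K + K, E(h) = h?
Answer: 2209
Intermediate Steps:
M(K) = 4*K (M(K) = 3*K + K = 4*K)
m(N) = -15 + 5*N
(m(M(-1)) + (-17 - 1*(-5)))² = ((-15 + 5*(4*(-1))) + (-17 - 1*(-5)))² = ((-15 + 5*(-4)) + (-17 + 5))² = ((-15 - 20) - 12)² = (-35 - 12)² = (-47)² = 2209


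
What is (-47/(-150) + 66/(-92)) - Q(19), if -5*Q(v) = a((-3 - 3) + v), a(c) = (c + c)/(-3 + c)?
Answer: 8/69 ≈ 0.11594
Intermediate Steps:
a(c) = 2*c/(-3 + c) (a(c) = (2*c)/(-3 + c) = 2*c/(-3 + c))
Q(v) = -2*(-6 + v)/(5*(-9 + v)) (Q(v) = -2*((-3 - 3) + v)/(5*(-3 + ((-3 - 3) + v))) = -2*(-6 + v)/(5*(-3 + (-6 + v))) = -2*(-6 + v)/(5*(-9 + v)))
(-47/(-150) + 66/(-92)) - Q(19) = (-47/(-150) + 66/(-92)) - 2*(6 - 1*19)/(5*(-9 + 19)) = (-47*(-1/150) + 66*(-1/92)) - 2*(6 - 19)/(5*10) = (47/150 - 33/46) - 2*(-13)/(5*10) = -697/1725 - 1*(-13/25) = -697/1725 + 13/25 = 8/69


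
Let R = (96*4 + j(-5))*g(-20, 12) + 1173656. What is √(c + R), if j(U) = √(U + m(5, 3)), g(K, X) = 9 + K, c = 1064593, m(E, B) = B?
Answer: √(2234025 - 11*I*√2) ≈ 1494.7 - 0.005*I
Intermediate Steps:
j(U) = √(3 + U) (j(U) = √(U + 3) = √(3 + U))
R = 1169432 - 11*I*√2 (R = (96*4 + √(3 - 5))*(9 - 20) + 1173656 = (384 + √(-2))*(-11) + 1173656 = (384 + I*√2)*(-11) + 1173656 = (-4224 - 11*I*√2) + 1173656 = 1169432 - 11*I*√2 ≈ 1.1694e+6 - 15.556*I)
√(c + R) = √(1064593 + (1169432 - 11*I*√2)) = √(2234025 - 11*I*√2)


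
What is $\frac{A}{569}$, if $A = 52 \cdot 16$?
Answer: $\frac{832}{569} \approx 1.4622$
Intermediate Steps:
$A = 832$
$\frac{A}{569} = \frac{832}{569}$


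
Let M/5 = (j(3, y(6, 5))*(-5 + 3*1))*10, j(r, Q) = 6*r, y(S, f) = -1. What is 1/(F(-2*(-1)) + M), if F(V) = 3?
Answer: -1/1797 ≈ -0.00055648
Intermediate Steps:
M = -1800 (M = 5*(((6*3)*(-5 + 3*1))*10) = 5*((18*(-5 + 3))*10) = 5*((18*(-2))*10) = 5*(-36*10) = 5*(-360) = -1800)
1/(F(-2*(-1)) + M) = 1/(3 - 1800) = 1/(-1797) = -1/1797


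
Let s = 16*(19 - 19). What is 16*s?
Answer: 0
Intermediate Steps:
s = 0 (s = 16*0 = 0)
16*s = 16*0 = 0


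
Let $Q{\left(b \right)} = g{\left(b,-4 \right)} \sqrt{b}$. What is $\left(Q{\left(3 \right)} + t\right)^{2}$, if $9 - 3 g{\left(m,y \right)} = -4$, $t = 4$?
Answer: $\frac{217}{3} + \frac{104 \sqrt{3}}{3} \approx 132.38$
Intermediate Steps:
$g{\left(m,y \right)} = \frac{13}{3}$ ($g{\left(m,y \right)} = 3 - - \frac{4}{3} = 3 + \frac{4}{3} = \frac{13}{3}$)
$Q{\left(b \right)} = \frac{13 \sqrt{b}}{3}$
$\left(Q{\left(3 \right)} + t\right)^{2} = \left(\frac{13 \sqrt{3}}{3} + 4\right)^{2} = \left(4 + \frac{13 \sqrt{3}}{3}\right)^{2}$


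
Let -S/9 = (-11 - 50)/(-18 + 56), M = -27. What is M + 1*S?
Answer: -477/38 ≈ -12.553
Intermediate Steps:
S = 549/38 (S = -9*(-11 - 50)/(-18 + 56) = -(-549)/38 = -9*(-61/38) = 549/38 ≈ 14.447)
M + 1*S = -27 + 1*(549/38) = -27 + 549/38 = -477/38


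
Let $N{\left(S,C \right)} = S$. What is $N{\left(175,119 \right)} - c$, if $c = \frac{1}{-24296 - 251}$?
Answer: $\frac{4295726}{24547} \approx 175.0$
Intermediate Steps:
$c = - \frac{1}{24547}$ ($c = \frac{1}{-24547} = - \frac{1}{24547} \approx -4.0738 \cdot 10^{-5}$)
$N{\left(175,119 \right)} - c = 175 - - \frac{1}{24547} = 175 + \frac{1}{24547} = \frac{4295726}{24547}$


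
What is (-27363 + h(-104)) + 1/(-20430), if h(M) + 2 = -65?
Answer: -560394901/20430 ≈ -27430.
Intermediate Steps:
h(M) = -67 (h(M) = -2 - 65 = -67)
(-27363 + h(-104)) + 1/(-20430) = (-27363 - 67) + 1/(-20430) = -27430 - 1/20430 = -560394901/20430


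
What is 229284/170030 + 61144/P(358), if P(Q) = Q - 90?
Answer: 1307220304/5696005 ≈ 229.50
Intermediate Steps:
P(Q) = -90 + Q
229284/170030 + 61144/P(358) = 229284/170030 + 61144/(-90 + 358) = 229284*(1/170030) + 61144/268 = 114642/85015 + 61144*(1/268) = 114642/85015 + 15286/67 = 1307220304/5696005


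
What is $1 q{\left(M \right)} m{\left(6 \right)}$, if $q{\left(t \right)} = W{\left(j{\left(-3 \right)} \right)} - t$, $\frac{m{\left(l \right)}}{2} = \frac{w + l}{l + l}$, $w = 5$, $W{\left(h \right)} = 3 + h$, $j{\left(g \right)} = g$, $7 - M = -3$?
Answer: $- \frac{55}{3} \approx -18.333$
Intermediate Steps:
$M = 10$ ($M = 7 - -3 = 7 + 3 = 10$)
$m{\left(l \right)} = \frac{5 + l}{l}$ ($m{\left(l \right)} = 2 \frac{5 + l}{l + l} = 2 \frac{5 + l}{2 l} = \frac{5 + l}{l}$)
$q{\left(t \right)} = - t$ ($q{\left(t \right)} = \left(3 - 3\right) - t = 0 - t = - t$)
$1 q{\left(M \right)} m{\left(6 \right)} = 1 \left(\left(-1\right) 10\right) \frac{5 + 6}{6} = 1 \left(-10\right) \frac{1}{6} \cdot 11 = \left(-10\right) \frac{11}{6} = - \frac{55}{3}$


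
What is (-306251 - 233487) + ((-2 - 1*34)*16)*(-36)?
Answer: -519002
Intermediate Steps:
(-306251 - 233487) + ((-2 - 1*34)*16)*(-36) = -539738 + ((-2 - 34)*16)*(-36) = -539738 - 36*16*(-36) = -539738 - 576*(-36) = -539738 + 20736 = -519002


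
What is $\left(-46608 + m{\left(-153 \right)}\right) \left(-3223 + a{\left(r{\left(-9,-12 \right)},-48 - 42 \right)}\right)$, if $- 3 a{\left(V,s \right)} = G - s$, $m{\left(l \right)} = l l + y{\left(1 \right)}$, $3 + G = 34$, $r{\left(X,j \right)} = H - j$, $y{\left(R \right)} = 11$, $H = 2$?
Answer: $\frac{227010520}{3} \approx 7.567 \cdot 10^{7}$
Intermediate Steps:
$r{\left(X,j \right)} = 2 - j$
$G = 31$ ($G = -3 + 34 = 31$)
$m{\left(l \right)} = 11 + l^{2}$ ($m{\left(l \right)} = l l + 11 = l^{2} + 11 = 11 + l^{2}$)
$a{\left(V,s \right)} = - \frac{31}{3} + \frac{s}{3}$ ($a{\left(V,s \right)} = - \frac{31 - s}{3} = - \frac{31}{3} + \frac{s}{3}$)
$\left(-46608 + m{\left(-153 \right)}\right) \left(-3223 + a{\left(r{\left(-9,-12 \right)},-48 - 42 \right)}\right) = \left(-46608 + \left(11 + \left(-153\right)^{2}\right)\right) \left(-3223 + \left(- \frac{31}{3} + \frac{-48 - 42}{3}\right)\right) = \left(-46608 + \left(11 + 23409\right)\right) \left(-3223 + \left(- \frac{31}{3} + \frac{-48 - 42}{3}\right)\right) = \left(-46608 + 23420\right) \left(-3223 + \left(- \frac{31}{3} + \frac{1}{3} \left(-90\right)\right)\right) = - 23188 \left(-3223 - \frac{121}{3}\right) = \left(-23188\right) \left(- \frac{9790}{3}\right) = \frac{227010520}{3}$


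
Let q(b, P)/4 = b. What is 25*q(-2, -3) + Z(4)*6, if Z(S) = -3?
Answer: -218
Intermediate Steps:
q(b, P) = 4*b
25*q(-2, -3) + Z(4)*6 = 25*(4*(-2)) - 3*6 = 25*(-8) - 18 = -200 - 18 = -218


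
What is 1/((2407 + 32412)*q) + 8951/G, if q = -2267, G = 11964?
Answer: 706544246059/944374427772 ≈ 0.74816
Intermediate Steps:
1/((2407 + 32412)*q) + 8951/G = 1/((2407 + 32412)*(-2267)) + 8951/11964 = -1/2267/34819 + 8951*(1/11964) = (1/34819)*(-1/2267) + 8951/11964 = -1/78934673 + 8951/11964 = 706544246059/944374427772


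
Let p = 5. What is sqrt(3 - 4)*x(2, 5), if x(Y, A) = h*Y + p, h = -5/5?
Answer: 3*I ≈ 3.0*I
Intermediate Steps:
h = -1 (h = -5*1/5 = -1)
x(Y, A) = 5 - Y (x(Y, A) = -Y + 5 = 5 - Y)
sqrt(3 - 4)*x(2, 5) = sqrt(3 - 4)*(5 - 1*2) = sqrt(-1)*(5 - 2) = I*3 = 3*I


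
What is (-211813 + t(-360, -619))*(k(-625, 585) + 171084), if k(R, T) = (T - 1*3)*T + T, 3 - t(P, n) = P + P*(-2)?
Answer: -108660531630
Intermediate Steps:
t(P, n) = 3 + P (t(P, n) = 3 - (P + P*(-2)) = 3 - (P - 2*P) = 3 - (-1)*P = 3 + P)
k(R, T) = T + T*(-3 + T) (k(R, T) = (T - 3)*T + T = (-3 + T)*T + T = T*(-3 + T) + T = T + T*(-3 + T))
(-211813 + t(-360, -619))*(k(-625, 585) + 171084) = (-211813 + (3 - 360))*(585*(-2 + 585) + 171084) = (-211813 - 357)*(585*583 + 171084) = -212170*(341055 + 171084) = -212170*512139 = -108660531630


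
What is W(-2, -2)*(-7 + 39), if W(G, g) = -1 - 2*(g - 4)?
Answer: 352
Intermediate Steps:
W(G, g) = 7 - 2*g (W(G, g) = -1 - 2*(-4 + g) = -1 + (8 - 2*g) = 7 - 2*g)
W(-2, -2)*(-7 + 39) = (7 - 2*(-2))*(-7 + 39) = (7 + 4)*32 = 11*32 = 352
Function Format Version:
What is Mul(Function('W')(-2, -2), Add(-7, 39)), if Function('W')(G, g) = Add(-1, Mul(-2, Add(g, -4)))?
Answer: 352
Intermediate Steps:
Function('W')(G, g) = Add(7, Mul(-2, g)) (Function('W')(G, g) = Add(-1, Mul(-2, Add(-4, g))) = Add(-1, Add(8, Mul(-2, g))) = Add(7, Mul(-2, g)))
Mul(Function('W')(-2, -2), Add(-7, 39)) = Mul(Add(7, Mul(-2, -2)), Add(-7, 39)) = Mul(Add(7, 4), 32) = Mul(11, 32) = 352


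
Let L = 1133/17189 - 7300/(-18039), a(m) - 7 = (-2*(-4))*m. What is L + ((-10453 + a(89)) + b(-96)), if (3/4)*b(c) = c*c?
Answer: 792070753421/310072371 ≈ 2554.5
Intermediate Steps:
a(m) = 7 + 8*m (a(m) = 7 + (-2*(-4))*m = 7 + 8*m)
b(c) = 4*c²/3 (b(c) = 4*(c*c)/3 = 4*c²/3)
L = 145917887/310072371 (L = 1133*(1/17189) - 7300*(-1/18039) = 1133/17189 + 7300/18039 = 145917887/310072371 ≈ 0.47059)
L + ((-10453 + a(89)) + b(-96)) = 145917887/310072371 + ((-10453 + (7 + 8*89)) + (4/3)*(-96)²) = 145917887/310072371 + ((-10453 + (7 + 712)) + (4/3)*9216) = 145917887/310072371 + ((-10453 + 719) + 12288) = 145917887/310072371 + (-9734 + 12288) = 145917887/310072371 + 2554 = 792070753421/310072371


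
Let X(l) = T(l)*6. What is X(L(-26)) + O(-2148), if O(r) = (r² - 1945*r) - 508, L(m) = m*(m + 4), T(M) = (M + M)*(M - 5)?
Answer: 12683144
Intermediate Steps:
T(M) = 2*M*(-5 + M) (T(M) = (2*M)*(-5 + M) = 2*M*(-5 + M))
L(m) = m*(4 + m)
X(l) = 12*l*(-5 + l) (X(l) = (2*l*(-5 + l))*6 = 12*l*(-5 + l))
O(r) = -508 + r² - 1945*r
X(L(-26)) + O(-2148) = 12*(-26*(4 - 26))*(-5 - 26*(4 - 26)) + (-508 + (-2148)² - 1945*(-2148)) = 12*(-26*(-22))*(-5 - 26*(-22)) + (-508 + 4613904 + 4177860) = 12*572*(-5 + 572) + 8791256 = 12*572*567 + 8791256 = 3891888 + 8791256 = 12683144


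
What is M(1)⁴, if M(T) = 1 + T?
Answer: 16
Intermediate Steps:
M(1)⁴ = (1 + 1)⁴ = 2⁴ = 16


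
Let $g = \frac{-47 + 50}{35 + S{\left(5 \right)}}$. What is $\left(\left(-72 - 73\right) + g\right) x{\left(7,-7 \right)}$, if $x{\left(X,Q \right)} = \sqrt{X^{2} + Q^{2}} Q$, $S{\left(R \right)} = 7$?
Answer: $\frac{14203 \sqrt{2}}{2} \approx 10043.0$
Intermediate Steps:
$x{\left(X,Q \right)} = Q \sqrt{Q^{2} + X^{2}}$ ($x{\left(X,Q \right)} = \sqrt{Q^{2} + X^{2}} Q = Q \sqrt{Q^{2} + X^{2}}$)
$g = \frac{1}{14}$ ($g = \frac{-47 + 50}{35 + 7} = \frac{3}{42} = 3 \cdot \frac{1}{42} = \frac{1}{14} \approx 0.071429$)
$\left(\left(-72 - 73\right) + g\right) x{\left(7,-7 \right)} = \left(\left(-72 - 73\right) + \frac{1}{14}\right) \left(- 7 \sqrt{\left(-7\right)^{2} + 7^{2}}\right) = \left(-145 + \frac{1}{14}\right) \left(- 7 \sqrt{49 + 49}\right) = - \frac{2029 \left(- 7 \sqrt{98}\right)}{14} = - \frac{2029 \left(- 7 \cdot 7 \sqrt{2}\right)}{14} = - \frac{2029 \left(- 49 \sqrt{2}\right)}{14} = \frac{14203 \sqrt{2}}{2}$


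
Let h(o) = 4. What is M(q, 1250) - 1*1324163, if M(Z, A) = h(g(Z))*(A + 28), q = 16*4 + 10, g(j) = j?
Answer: -1319051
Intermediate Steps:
q = 74 (q = 64 + 10 = 74)
M(Z, A) = 112 + 4*A (M(Z, A) = 4*(A + 28) = 4*(28 + A) = 112 + 4*A)
M(q, 1250) - 1*1324163 = (112 + 4*1250) - 1*1324163 = (112 + 5000) - 1324163 = 5112 - 1324163 = -1319051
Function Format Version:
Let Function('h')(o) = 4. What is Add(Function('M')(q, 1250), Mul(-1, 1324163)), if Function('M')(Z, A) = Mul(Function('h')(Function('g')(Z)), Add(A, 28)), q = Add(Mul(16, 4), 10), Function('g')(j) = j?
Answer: -1319051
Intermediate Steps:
q = 74 (q = Add(64, 10) = 74)
Function('M')(Z, A) = Add(112, Mul(4, A)) (Function('M')(Z, A) = Mul(4, Add(A, 28)) = Mul(4, Add(28, A)) = Add(112, Mul(4, A)))
Add(Function('M')(q, 1250), Mul(-1, 1324163)) = Add(Add(112, Mul(4, 1250)), Mul(-1, 1324163)) = Add(Add(112, 5000), -1324163) = Add(5112, -1324163) = -1319051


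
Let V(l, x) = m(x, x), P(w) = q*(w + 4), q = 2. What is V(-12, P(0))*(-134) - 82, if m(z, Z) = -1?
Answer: 52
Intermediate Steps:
P(w) = 8 + 2*w (P(w) = 2*(w + 4) = 2*(4 + w) = 8 + 2*w)
V(l, x) = -1
V(-12, P(0))*(-134) - 82 = -1*(-134) - 82 = 134 - 82 = 52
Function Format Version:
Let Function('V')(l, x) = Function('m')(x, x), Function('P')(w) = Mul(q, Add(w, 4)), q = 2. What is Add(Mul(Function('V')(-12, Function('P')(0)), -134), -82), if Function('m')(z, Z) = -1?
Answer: 52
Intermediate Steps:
Function('P')(w) = Add(8, Mul(2, w)) (Function('P')(w) = Mul(2, Add(w, 4)) = Mul(2, Add(4, w)) = Add(8, Mul(2, w)))
Function('V')(l, x) = -1
Add(Mul(Function('V')(-12, Function('P')(0)), -134), -82) = Add(Mul(-1, -134), -82) = Add(134, -82) = 52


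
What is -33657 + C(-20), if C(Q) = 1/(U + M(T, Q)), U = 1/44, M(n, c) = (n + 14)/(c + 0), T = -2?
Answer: -4274659/127 ≈ -33659.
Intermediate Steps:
M(n, c) = (14 + n)/c
U = 1/44 ≈ 0.022727
C(Q) = 1/(1/44 + 12/Q) (C(Q) = 1/(1/44 + (14 - 2)/Q) = 1/(1/44 + 12/Q))
-33657 + C(-20) = -33657 + 44*(-20)/(528 - 20) = -33657 + 44*(-20)/508 = -33657 + 44*(-20)*(1/508) = -33657 - 220/127 = -4274659/127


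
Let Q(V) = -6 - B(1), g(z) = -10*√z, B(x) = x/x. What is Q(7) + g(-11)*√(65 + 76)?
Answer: -7 - 10*I*√1551 ≈ -7.0 - 393.83*I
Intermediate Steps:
B(x) = 1
Q(V) = -7 (Q(V) = -6 - 1*1 = -6 - 1 = -7)
Q(7) + g(-11)*√(65 + 76) = -7 + (-10*I*√11)*√(65 + 76) = -7 + (-10*I*√11)*√141 = -7 - 10*I*√1551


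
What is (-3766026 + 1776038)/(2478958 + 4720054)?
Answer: -497497/1799753 ≈ -0.27643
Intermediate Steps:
(-3766026 + 1776038)/(2478958 + 4720054) = -1989988/7199012 = -1989988*1/7199012 = -497497/1799753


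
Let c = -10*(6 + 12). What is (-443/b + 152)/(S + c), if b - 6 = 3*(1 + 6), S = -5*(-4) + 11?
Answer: -3661/4023 ≈ -0.91002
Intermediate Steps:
c = -180 (c = -10*18 = -180)
S = 31 (S = 20 + 11 = 31)
b = 27 (b = 6 + 3*(1 + 6) = 6 + 3*7 = 6 + 21 = 27)
(-443/b + 152)/(S + c) = (-443/27 + 152)/(31 - 180) = (-443*1/27 + 152)/(-149) = (-443/27 + 152)*(-1/149) = (3661/27)*(-1/149) = -3661/4023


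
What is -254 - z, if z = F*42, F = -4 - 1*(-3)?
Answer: -212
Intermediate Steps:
F = -1 (F = -4 + 3 = -1)
z = -42 (z = -1*42 = -42)
-254 - z = -254 - 1*(-42) = -254 + 42 = -212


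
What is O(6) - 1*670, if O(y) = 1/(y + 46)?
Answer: -34839/52 ≈ -669.98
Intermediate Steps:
O(y) = 1/(46 + y)
O(6) - 1*670 = 1/(46 + 6) - 1*670 = 1/52 - 670 = -34839/52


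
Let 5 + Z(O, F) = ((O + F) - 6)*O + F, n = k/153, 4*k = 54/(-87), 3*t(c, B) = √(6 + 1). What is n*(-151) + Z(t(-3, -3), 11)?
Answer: 61505/8874 + 5*√7/3 ≈ 11.341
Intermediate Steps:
t(c, B) = √7/3 (t(c, B) = √(6 + 1)/3 = √7/3)
k = -9/58 (k = (54/(-87))/4 = (54*(-1/87))/4 = (¼)*(-18/29) = -9/58 ≈ -0.15517)
n = -1/986 (n = -9/58/153 = -9/58*1/153 = -1/986 ≈ -0.0010142)
Z(O, F) = -5 + F + O*(-6 + F + O) (Z(O, F) = -5 + (((O + F) - 6)*O + F) = -5 + (((F + O) - 6)*O + F) = -5 + ((-6 + F + O)*O + F) = -5 + (O*(-6 + F + O) + F) = -5 + (F + O*(-6 + F + O)) = -5 + F + O*(-6 + F + O))
n*(-151) + Z(t(-3, -3), 11) = -1/986*(-151) + (-5 + 11 + (√7/3)² - 2*√7 + 11*(√7/3)) = 151/986 + (-5 + 11 + 7/9 - 2*√7 + 11*√7/3) = 151/986 + (61/9 + 5*√7/3) = 61505/8874 + 5*√7/3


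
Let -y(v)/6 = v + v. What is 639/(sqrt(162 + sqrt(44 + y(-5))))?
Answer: 639*sqrt(2)/(2*sqrt(81 + sqrt(26))) ≈ 48.695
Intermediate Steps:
y(v) = -12*v (y(v) = -6*(v + v) = -12*v)
639/(sqrt(162 + sqrt(44 + y(-5)))) = 639/(sqrt(162 + sqrt(44 - 12*(-5)))) = 639/(sqrt(162 + sqrt(44 + 60))) = 639/(sqrt(162 + sqrt(104))) = 639/(sqrt(162 + 2*sqrt(26))) = 639/sqrt(162 + 2*sqrt(26))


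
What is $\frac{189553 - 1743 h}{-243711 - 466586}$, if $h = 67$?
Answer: $- \frac{10396}{101471} \approx -0.10245$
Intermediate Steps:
$\frac{189553 - 1743 h}{-243711 - 466586} = \frac{189553 - 116781}{-243711 - 466586} = \frac{189553 - 116781}{-710297} = 72772 \left(- \frac{1}{710297}\right) = - \frac{10396}{101471}$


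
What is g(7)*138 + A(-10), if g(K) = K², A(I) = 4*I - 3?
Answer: 6719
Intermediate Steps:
A(I) = -3 + 4*I
g(7)*138 + A(-10) = 7²*138 + (-3 + 4*(-10)) = 49*138 + (-3 - 40) = 6762 - 43 = 6719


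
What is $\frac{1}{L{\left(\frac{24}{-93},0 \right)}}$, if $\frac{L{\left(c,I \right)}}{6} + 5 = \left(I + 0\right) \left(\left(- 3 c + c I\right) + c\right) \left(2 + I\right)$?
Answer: $- \frac{1}{30} \approx -0.033333$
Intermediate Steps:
$L{\left(c,I \right)} = -30 + 6 I \left(2 + I\right) \left(- 2 c + I c\right)$ ($L{\left(c,I \right)} = -30 + 6 \left(I + 0\right) \left(\left(- 3 c + c I\right) + c\right) \left(2 + I\right) = -30 + 6 I \left(\left(- 3 c + I c\right) + c\right) \left(2 + I\right) = -30 + 6 I \left(- 2 c + I c\right) \left(2 + I\right) = -30 + 6 I \left(2 + I\right) \left(- 2 c + I c\right)$)
$\frac{1}{L{\left(\frac{24}{-93},0 \right)}} = \frac{1}{-30 - 0 \frac{24}{-93} + 6 \frac{24}{-93} \cdot 0^{3}} = \frac{1}{-30 - 0 \cdot 24 \left(- \frac{1}{93}\right) + 6 \cdot 24 \left(- \frac{1}{93}\right) 0} = \frac{1}{-30 - 0 \left(- \frac{8}{31}\right) + 6 \left(- \frac{8}{31}\right) 0} = \frac{1}{-30 + 0 + 0} = \frac{1}{-30} = - \frac{1}{30}$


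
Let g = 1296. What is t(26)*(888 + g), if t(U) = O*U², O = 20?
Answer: 29527680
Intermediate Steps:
t(U) = 20*U²
t(26)*(888 + g) = (20*26²)*(888 + 1296) = (20*676)*2184 = 13520*2184 = 29527680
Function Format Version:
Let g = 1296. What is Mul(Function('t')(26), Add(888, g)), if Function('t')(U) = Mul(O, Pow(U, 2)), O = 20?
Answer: 29527680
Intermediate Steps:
Function('t')(U) = Mul(20, Pow(U, 2))
Mul(Function('t')(26), Add(888, g)) = Mul(Mul(20, Pow(26, 2)), Add(888, 1296)) = Mul(Mul(20, 676), 2184) = Mul(13520, 2184) = 29527680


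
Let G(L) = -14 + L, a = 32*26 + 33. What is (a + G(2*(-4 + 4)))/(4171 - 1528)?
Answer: 851/2643 ≈ 0.32198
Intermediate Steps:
a = 865 (a = 832 + 33 = 865)
(a + G(2*(-4 + 4)))/(4171 - 1528) = (865 + (-14 + 2*(-4 + 4)))/(4171 - 1528) = (865 + (-14 + 2*0))/2643 = (865 + (-14 + 0))*(1/2643) = (865 - 14)*(1/2643) = 851*(1/2643) = 851/2643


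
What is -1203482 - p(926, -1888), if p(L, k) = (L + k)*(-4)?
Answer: -1207330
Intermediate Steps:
p(L, k) = -4*L - 4*k
-1203482 - p(926, -1888) = -1203482 - (-4*926 - 4*(-1888)) = -1203482 - (-3704 + 7552) = -1203482 - 1*3848 = -1203482 - 3848 = -1207330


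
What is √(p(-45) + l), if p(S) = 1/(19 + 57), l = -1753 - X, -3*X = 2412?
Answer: I*√1370337/38 ≈ 30.806*I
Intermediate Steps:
X = -804 (X = -⅓*2412 = -804)
l = -949 (l = -1753 - 1*(-804) = -1753 + 804 = -949)
p(S) = 1/76
√(p(-45) + l) = √(1/76 - 949) = √(-72123/76) = I*√1370337/38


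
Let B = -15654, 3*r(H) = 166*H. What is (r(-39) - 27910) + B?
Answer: -45722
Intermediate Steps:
r(H) = 166*H/3 (r(H) = (166*H)/3 = 166*H/3)
(r(-39) - 27910) + B = ((166/3)*(-39) - 27910) - 15654 = (-2158 - 27910) - 15654 = -30068 - 15654 = -45722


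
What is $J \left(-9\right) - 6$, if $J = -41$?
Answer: $363$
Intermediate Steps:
$J \left(-9\right) - 6 = \left(-41\right) \left(-9\right) - 6 = 369 - 6 = 363$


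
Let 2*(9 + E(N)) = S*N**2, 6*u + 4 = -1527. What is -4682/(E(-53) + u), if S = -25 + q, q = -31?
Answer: 28092/473497 ≈ 0.059329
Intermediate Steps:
u = -1531/6 (u = -2/3 + (1/6)*(-1527) = -2/3 - 509/2 = -1531/6 ≈ -255.17)
S = -56 (S = -25 - 31 = -56)
E(N) = -9 - 28*N**2 (E(N) = -9 + (-56*N**2)/2 = -9 - 28*N**2)
-4682/(E(-53) + u) = -4682/((-9 - 28*(-53)**2) - 1531/6) = -4682/((-9 - 28*2809) - 1531/6) = -4682/((-9 - 78652) - 1531/6) = -4682/(-78661 - 1531/6) = -4682/(-473497/6) = -4682*(-6/473497) = 28092/473497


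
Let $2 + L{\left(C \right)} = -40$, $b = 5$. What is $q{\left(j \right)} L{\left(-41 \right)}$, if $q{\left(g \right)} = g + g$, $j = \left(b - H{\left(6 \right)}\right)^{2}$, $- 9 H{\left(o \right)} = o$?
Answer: $- \frac{8092}{3} \approx -2697.3$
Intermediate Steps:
$H{\left(o \right)} = - \frac{o}{9}$
$L{\left(C \right)} = -42$ ($L{\left(C \right)} = -2 - 40 = -42$)
$j = \frac{289}{9}$ ($j = \left(5 - \left(- \frac{1}{9}\right) 6\right)^{2} = \left(5 - - \frac{2}{3}\right)^{2} = \left(5 + \frac{2}{3}\right)^{2} = \left(\frac{17}{3}\right)^{2} = \frac{289}{9} \approx 32.111$)
$q{\left(g \right)} = 2 g$
$q{\left(j \right)} L{\left(-41 \right)} = 2 \cdot \frac{289}{9} \left(-42\right) = \frac{578}{9} \left(-42\right) = - \frac{8092}{3}$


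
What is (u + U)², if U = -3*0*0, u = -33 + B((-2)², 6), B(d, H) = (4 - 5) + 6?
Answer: 784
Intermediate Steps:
B(d, H) = 5 (B(d, H) = -1 + 6 = 5)
u = -28 (u = -33 + 5 = -28)
U = 0 (U = 0*0 = 0)
(u + U)² = (-28 + 0)² = (-28)² = 784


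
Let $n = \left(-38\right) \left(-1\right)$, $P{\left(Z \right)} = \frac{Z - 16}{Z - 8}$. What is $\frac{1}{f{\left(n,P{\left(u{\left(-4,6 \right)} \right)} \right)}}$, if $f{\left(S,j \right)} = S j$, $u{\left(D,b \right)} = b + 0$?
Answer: $\frac{1}{190} \approx 0.0052632$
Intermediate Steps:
$u{\left(D,b \right)} = b$
$P{\left(Z \right)} = \frac{-16 + Z}{-8 + Z}$
$n = 38$
$\frac{1}{f{\left(n,P{\left(u{\left(-4,6 \right)} \right)} \right)}} = \frac{1}{38 \frac{-16 + 6}{-8 + 6}} = \frac{1}{38 \frac{1}{-2} \left(-10\right)} = \frac{1}{38 \left(\left(- \frac{1}{2}\right) \left(-10\right)\right)} = \frac{1}{38 \cdot 5} = \frac{1}{190}$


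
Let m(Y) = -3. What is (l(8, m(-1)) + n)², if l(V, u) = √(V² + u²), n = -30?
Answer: (30 - √73)² ≈ 460.36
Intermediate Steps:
(l(8, m(-1)) + n)² = (√(8² + (-3)²) - 30)² = (√(64 + 9) - 30)² = (√73 - 30)² = (-30 + √73)²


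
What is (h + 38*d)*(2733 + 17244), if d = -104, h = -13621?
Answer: -351055821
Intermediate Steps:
(h + 38*d)*(2733 + 17244) = (-13621 + 38*(-104))*(2733 + 17244) = (-13621 - 3952)*19977 = -17573*19977 = -351055821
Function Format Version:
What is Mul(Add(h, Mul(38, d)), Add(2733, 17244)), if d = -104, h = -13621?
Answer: -351055821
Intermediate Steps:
Mul(Add(h, Mul(38, d)), Add(2733, 17244)) = Mul(Add(-13621, Mul(38, -104)), Add(2733, 17244)) = Mul(Add(-13621, -3952), 19977) = Mul(-17573, 19977) = -351055821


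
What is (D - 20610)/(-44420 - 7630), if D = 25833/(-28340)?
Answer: 1786279/4511000 ≈ 0.39598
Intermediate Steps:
D = -237/260 (D = 25833*(-1/28340) = -237/260 ≈ -0.91154)
(D - 20610)/(-44420 - 7630) = (-237/260 - 20610)/(-44420 - 7630) = -5358837/260/(-52050) = -5358837/260*(-1/52050) = 1786279/4511000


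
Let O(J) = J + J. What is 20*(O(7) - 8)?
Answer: 120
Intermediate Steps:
O(J) = 2*J
20*(O(7) - 8) = 20*(2*7 - 8) = 20*(14 - 8) = 20*6 = 120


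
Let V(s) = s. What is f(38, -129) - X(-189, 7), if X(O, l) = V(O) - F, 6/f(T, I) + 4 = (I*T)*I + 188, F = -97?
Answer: 29096935/316271 ≈ 92.000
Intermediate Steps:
f(T, I) = 6/(184 + T*I**2) (f(T, I) = 6/(-4 + ((I*T)*I + 188)) = 6/(-4 + (T*I**2 + 188)) = 6/(-4 + (188 + T*I**2)) = 6/(184 + T*I**2))
X(O, l) = 97 + O (X(O, l) = O - 1*(-97) = O + 97 = 97 + O)
f(38, -129) - X(-189, 7) = 6/(184 + 38*(-129)**2) - (97 - 189) = 6/(184 + 38*16641) - 1*(-92) = 6/(184 + 632358) + 92 = 6/632542 + 92 = 6*(1/632542) + 92 = 3/316271 + 92 = 29096935/316271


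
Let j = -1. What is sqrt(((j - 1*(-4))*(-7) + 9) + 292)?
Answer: 2*sqrt(70) ≈ 16.733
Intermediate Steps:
sqrt(((j - 1*(-4))*(-7) + 9) + 292) = sqrt(((-1 - 1*(-4))*(-7) + 9) + 292) = sqrt(((-1 + 4)*(-7) + 9) + 292) = sqrt((3*(-7) + 9) + 292) = sqrt((-21 + 9) + 292) = sqrt(-12 + 292) = sqrt(280) = 2*sqrt(70)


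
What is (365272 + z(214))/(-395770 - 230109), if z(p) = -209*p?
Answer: -320546/625879 ≈ -0.51215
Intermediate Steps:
(365272 + z(214))/(-395770 - 230109) = (365272 - 209*214)/(-395770 - 230109) = (365272 - 44726)/(-625879) = 320546*(-1/625879) = -320546/625879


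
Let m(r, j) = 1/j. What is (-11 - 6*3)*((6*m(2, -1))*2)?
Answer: 348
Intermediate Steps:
(-11 - 6*3)*((6*m(2, -1))*2) = (-11 - 6*3)*((6/(-1))*2) = (-11 - 18)*((6*(-1))*2) = -(-174)*2 = -29*(-12) = 348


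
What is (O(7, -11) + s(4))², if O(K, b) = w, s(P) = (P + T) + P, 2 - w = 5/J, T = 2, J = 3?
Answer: 961/9 ≈ 106.78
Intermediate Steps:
w = ⅓ (w = 2 - 5/3 = ⅓ ≈ 0.33333)
s(P) = 2 + 2*P (s(P) = (P + 2) + P = (2 + P) + P = 2 + 2*P)
O(K, b) = ⅓
(O(7, -11) + s(4))² = (⅓ + (2 + 2*4))² = (⅓ + (2 + 8))² = (⅓ + 10)² = (31/3)² = 961/9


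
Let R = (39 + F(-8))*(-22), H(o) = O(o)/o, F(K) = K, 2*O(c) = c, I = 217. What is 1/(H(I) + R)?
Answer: -2/1363 ≈ -0.0014674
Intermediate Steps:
O(c) = c/2
H(o) = ½ (H(o) = (o/2)/o = ½)
R = -682 (R = (39 - 8)*(-22) = 31*(-22) = -682)
1/(H(I) + R) = 1/(½ - 682) = 1/(-1363/2) = -2/1363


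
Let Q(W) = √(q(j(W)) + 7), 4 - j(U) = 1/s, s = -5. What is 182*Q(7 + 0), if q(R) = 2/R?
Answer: 26*√3297/3 ≈ 497.64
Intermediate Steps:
j(U) = 21/5 (j(U) = 4 - 1/(-5) = 4 - 1*(-⅕) = 4 + ⅕ = 21/5)
Q(W) = √3297/21 (Q(W) = √(2/(21/5) + 7) = √(2*(5/21) + 7) = √(10/21 + 7) = √(157/21) = √3297/21)
182*Q(7 + 0) = 182*(√3297/21) = 26*√3297/3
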